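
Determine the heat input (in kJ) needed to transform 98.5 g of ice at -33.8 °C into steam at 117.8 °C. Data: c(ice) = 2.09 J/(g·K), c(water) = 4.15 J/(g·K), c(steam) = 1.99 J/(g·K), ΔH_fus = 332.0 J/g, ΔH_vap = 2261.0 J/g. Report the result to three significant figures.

q1 (heat ice -33.8→0.0 °C): 98.5 × 2.09 × 33.8 = 6958 J
q2 (melt at 0 °C): 98.5 × 332.0 = 32702 J
q3 (heat water 0.0→100.0 °C): 98.5 × 4.15 × 100.0 = 40878 J
q4 (vaporize at 100 °C): 98.5 × 2261.0 = 222709 J
q5 (heat steam 100.0→117.8 °C): 98.5 × 1.99 × 17.8 = 3489 J
Total: 6958 + 32702 + 40878 + 222709 + 3489 = 306736 J = 307 kJ

q = 307 kJ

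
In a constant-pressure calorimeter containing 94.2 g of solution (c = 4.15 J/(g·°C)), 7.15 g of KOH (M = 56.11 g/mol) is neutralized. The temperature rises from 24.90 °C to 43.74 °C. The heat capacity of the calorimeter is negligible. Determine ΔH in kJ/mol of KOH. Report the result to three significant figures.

|ΔT| = |43.74 − 24.90| = 18.84 °C
|q_surr| = (94.2 × 4.15) × 18.84 = 390.93 × 18.84 = 7365 J
n(KOH) = 7.15 / 56.11 = 0.1274 mol
Temperature rose, so q_rxn = −|q_surr| = -7.365 kJ
ΔH = q_rxn / n = -57.81 kJ/mol

ΔH = -57.8 kJ/mol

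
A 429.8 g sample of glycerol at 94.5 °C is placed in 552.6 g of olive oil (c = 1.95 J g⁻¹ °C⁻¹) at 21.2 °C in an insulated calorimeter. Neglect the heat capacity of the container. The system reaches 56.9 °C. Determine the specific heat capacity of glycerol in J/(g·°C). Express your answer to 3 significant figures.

c = 2.38 J/(g·°C)

q_gained = (552.6 × 1.95) × (56.9 − 21.2) = 38470 J
q_lost = 429.8 × c × (94.5 − 56.9) = 16160.48 c
Set equal: c = 38470 / 16160.48 = 2.38 J/(g·°C)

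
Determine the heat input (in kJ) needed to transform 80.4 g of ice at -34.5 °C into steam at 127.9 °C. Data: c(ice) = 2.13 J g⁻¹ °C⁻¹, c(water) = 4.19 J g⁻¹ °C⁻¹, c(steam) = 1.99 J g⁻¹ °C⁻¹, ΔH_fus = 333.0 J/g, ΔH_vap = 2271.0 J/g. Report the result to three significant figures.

q = 253 kJ

q1 (heat ice -34.5→0.0 °C): 80.4 × 2.13 × 34.5 = 5908 J
q2 (melt at 0 °C): 80.4 × 333.0 = 26773 J
q3 (heat water 0.0→100.0 °C): 80.4 × 4.19 × 100.0 = 33688 J
q4 (vaporize at 100 °C): 80.4 × 2271.0 = 182588 J
q5 (heat steam 100.0→127.9 °C): 80.4 × 1.99 × 27.9 = 4464 J
Total: 5908 + 26773 + 33688 + 182588 + 4464 = 253421 J = 253 kJ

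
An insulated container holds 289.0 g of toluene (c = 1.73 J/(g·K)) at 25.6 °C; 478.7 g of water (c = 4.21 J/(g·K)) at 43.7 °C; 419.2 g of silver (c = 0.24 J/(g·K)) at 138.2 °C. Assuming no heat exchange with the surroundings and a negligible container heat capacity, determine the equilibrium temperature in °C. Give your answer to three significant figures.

Σ mᵢcᵢ(T − Tᵢ) = 0  ⇒  T = Σ mᵢcᵢTᵢ / Σ mᵢcᵢ
Σ mᵢcᵢ = 289.0×1.73 + 478.7×4.21 + 419.2×0.24 = 2615.905
Σ mᵢcᵢTᵢ = 499.97×25.6 + 2015.327×43.7 + 100.608×138.2 = 114770
T = 114770 / 2615.905 = 43.87 °C

T_f = 43.9 °C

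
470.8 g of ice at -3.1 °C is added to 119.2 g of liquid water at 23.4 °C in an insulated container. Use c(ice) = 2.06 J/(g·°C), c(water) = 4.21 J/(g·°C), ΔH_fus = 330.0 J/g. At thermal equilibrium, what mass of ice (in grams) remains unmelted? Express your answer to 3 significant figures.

m_ice remaining = 444 g

Heat to warm all ice to 0 °C: 470.8×2.06×3.1 = 3006.5 J
Heat released by water cooling to 0 °C: 119.2×4.21×23.4 = 11743 J
11743 J < 3006.5 + 470.8×330.0 = 158370.5 J, so not all ice melts; final T = 0 °C.
Heat left for melting: 11743 − 3006.5 = 8736.5 J
Mass melted = 8736.5 / 330.0 = 26.47 g
Ice remaining = 470.8 − 26.47 = 444.33 g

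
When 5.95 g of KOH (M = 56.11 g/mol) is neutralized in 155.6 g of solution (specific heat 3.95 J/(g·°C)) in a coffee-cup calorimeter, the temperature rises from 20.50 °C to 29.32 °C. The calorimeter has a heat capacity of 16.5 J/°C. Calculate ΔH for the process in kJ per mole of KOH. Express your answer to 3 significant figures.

|ΔT| = |29.32 − 20.50| = 8.82 °C
|q_surr| = (155.6 × 3.95 + 16.5) × 8.82 = 631.12 × 8.82 = 5566 J
n(KOH) = 5.95 / 56.11 = 0.1060 mol
Temperature rose, so q_rxn = −|q_surr| = -5.566 kJ
ΔH = q_rxn / n = -52.51 kJ/mol

ΔH = -52.5 kJ/mol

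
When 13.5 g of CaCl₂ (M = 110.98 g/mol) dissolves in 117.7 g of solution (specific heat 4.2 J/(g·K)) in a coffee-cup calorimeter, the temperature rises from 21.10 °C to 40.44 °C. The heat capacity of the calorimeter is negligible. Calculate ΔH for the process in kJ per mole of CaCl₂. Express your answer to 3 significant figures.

|ΔT| = |40.44 − 21.10| = 19.34 °C
|q_surr| = (117.7 × 4.2) × 19.34 = 494.34 × 19.34 = 9561 J
n(CaCl₂) = 13.5 / 110.98 = 0.1216 mol
Temperature rose, so q_rxn = −|q_surr| = -9.561 kJ
ΔH = q_rxn / n = -78.63 kJ/mol

ΔH = -78.6 kJ/mol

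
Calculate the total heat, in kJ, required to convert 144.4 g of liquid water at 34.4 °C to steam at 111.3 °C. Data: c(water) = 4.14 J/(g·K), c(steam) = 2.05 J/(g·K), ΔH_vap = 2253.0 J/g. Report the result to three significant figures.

q1 (heat water 34.4→100.0 °C): 144.4 × 4.14 × 65.6 = 39217 J
q2 (vaporize at 100 °C): 144.4 × 2253.0 = 325333 J
q3 (heat steam 100.0→111.3 °C): 144.4 × 2.05 × 11.3 = 3345 J
Total: 39217 + 325333 + 3345 = 367895 J = 368 kJ

q = 368 kJ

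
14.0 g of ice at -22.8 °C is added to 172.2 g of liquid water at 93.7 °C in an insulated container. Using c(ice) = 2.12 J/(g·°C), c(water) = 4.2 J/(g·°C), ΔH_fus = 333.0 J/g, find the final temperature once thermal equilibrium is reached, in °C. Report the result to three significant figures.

Heat to bring ice to 0 °C and melt it: q₁ = 14.0×2.12×22.8 + 14.0×333.0 = 5338.7 J
Heat the water can supply cooling to 0 °C: 172.2×4.2×93.7 = 67767.6 J > q₁, so all ice melts.
Energy balance: 172.2×4.2×(93.7 − T) = 5338.7 + 14.0×4.2×(T − 0)
723.24(93.7 − T) = 5338.7 + 58.8 T
67767.6 − 5338.7 = 782.04 T
T = 62428.9 / 782.04 = 79.83 °C

T_f = 79.8 °C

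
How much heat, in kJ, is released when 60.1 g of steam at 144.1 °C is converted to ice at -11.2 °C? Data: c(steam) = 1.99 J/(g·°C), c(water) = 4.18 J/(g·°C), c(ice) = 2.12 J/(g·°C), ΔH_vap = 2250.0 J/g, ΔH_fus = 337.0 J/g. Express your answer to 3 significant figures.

q1 (cool steam 144.1→100 °C): 60.1 × 1.99 × 44.1 = 5274 J
q2 (condense at 100 °C): 60.1 × 2250.0 = 135225 J
q3 (cool water 100→0 °C): 60.1 × 4.18 × 100.0 = 25122 J
q4 (freeze at 0 °C): 60.1 × 337.0 = 20254 J
q5 (cool ice 0→-11.2 °C): 60.1 × 2.12 × 11.2 = 1427 J
Total: 5274 + 135225 + 25122 + 20254 + 1427 = 187302 J = 187 kJ

q = 187 kJ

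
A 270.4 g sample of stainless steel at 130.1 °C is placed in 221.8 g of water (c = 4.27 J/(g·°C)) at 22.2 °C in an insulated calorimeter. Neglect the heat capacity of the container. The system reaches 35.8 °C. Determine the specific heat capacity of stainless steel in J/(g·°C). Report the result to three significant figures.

c = 0.505 J/(g·°C)

q_gained = (221.8 × 4.27) × (35.8 − 22.2) = 12880 J
q_lost = 270.4 × c × (130.1 − 35.8) = 25498.72 c
Set equal: c = 12880 / 25498.72 = 0.505 J/(g·°C)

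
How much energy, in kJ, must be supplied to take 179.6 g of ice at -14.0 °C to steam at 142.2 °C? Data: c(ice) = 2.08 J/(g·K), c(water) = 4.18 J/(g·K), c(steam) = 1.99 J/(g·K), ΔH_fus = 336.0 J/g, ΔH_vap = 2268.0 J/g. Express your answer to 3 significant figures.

q = 563 kJ

q1 (heat ice -14.0→0.0 °C): 179.6 × 2.08 × 14.0 = 5230 J
q2 (melt at 0 °C): 179.6 × 336.0 = 60346 J
q3 (heat water 0.0→100.0 °C): 179.6 × 4.18 × 100.0 = 75073 J
q4 (vaporize at 100 °C): 179.6 × 2268.0 = 407333 J
q5 (heat steam 100.0→142.2 °C): 179.6 × 1.99 × 42.2 = 15082 J
Total: 5230 + 60346 + 75073 + 407333 + 15082 = 563064 J = 563 kJ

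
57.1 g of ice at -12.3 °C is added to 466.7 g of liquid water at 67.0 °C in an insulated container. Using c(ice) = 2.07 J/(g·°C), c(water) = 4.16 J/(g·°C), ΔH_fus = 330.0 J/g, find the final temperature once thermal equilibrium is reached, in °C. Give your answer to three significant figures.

Heat to bring ice to 0 °C and melt it: q₁ = 57.1×2.07×12.3 + 57.1×330.0 = 20297 J
Heat the water can supply cooling to 0 °C: 466.7×4.16×67.0 = 130079 J > q₁, so all ice melts.
Energy balance: 466.7×4.16×(67.0 − T) = 20297 + 57.1×4.16×(T − 0)
1941.472(67.0 − T) = 20297 + 237.536 T
130079 − 20297 = 2179.008 T
T = 109782 / 2179.008 = 50.38 °C

T_f = 50.4 °C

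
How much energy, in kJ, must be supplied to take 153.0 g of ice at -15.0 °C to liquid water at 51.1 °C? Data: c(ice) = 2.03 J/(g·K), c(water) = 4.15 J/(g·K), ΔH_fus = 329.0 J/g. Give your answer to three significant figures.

q1 (heat ice -15.0→0.0 °C): 153.0 × 2.03 × 15.0 = 4659 J
q2 (melt at 0 °C): 153.0 × 329.0 = 50337 J
q3 (heat water 0.0→51.1 °C): 153.0 × 4.15 × 51.1 = 32446 J
Total: 4659 + 50337 + 32446 = 87442 J = 87.4 kJ

q = 87.4 kJ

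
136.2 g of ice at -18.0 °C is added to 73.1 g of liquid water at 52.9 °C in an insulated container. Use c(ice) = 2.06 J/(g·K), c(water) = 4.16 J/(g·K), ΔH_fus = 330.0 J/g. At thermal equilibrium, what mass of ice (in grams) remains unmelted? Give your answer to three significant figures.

Heat to warm all ice to 0 °C: 136.2×2.06×18.0 = 5050.3 J
Heat released by water cooling to 0 °C: 73.1×4.16×52.9 = 16087 J
16087 J < 5050.3 + 136.2×330.0 = 49996.3 J, so not all ice melts; final T = 0 °C.
Heat left for melting: 16087 − 5050.3 = 11036.7 J
Mass melted = 11036.7 / 330.0 = 33.44 g
Ice remaining = 136.2 − 33.44 = 102.76 g

m_ice remaining = 103 g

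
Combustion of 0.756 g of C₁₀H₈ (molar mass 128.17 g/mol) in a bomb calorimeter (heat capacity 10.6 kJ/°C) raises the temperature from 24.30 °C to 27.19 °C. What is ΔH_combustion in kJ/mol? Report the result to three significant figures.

ΔT = 27.19 − 24.30 = 2.89 °C
q_cal = C_cal × ΔT = 10.6 × 2.89 = 30.634 kJ
n = 0.756 / 128.17 = 0.005898 mol
q_rxn = −q_cal = -30.634 kJ
ΔH = -30.634 / 0.005898 = -5194 kJ/mol

ΔH = -5190 kJ/mol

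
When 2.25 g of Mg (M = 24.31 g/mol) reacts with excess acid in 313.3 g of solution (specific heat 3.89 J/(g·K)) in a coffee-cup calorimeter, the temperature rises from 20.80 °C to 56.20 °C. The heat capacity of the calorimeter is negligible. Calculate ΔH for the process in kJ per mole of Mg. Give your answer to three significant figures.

ΔH = -466 kJ/mol

|ΔT| = |56.20 − 20.80| = 35.40 °C
|q_surr| = (313.3 × 3.89) × 35.40 = 1218.737 × 35.40 = 43140 J
n(Mg) = 2.25 / 24.31 = 0.09255 mol
Temperature rose, so q_rxn = −|q_surr| = -43.14 kJ
ΔH = q_rxn / n = -466.1 kJ/mol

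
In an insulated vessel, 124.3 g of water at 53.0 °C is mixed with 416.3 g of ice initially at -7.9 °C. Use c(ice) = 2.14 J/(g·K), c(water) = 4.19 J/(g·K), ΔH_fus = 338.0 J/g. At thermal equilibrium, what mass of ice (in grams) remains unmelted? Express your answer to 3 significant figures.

m_ice remaining = 355 g

Heat to warm all ice to 0 °C: 416.3×2.14×7.9 = 7038.0 J
Heat released by water cooling to 0 °C: 124.3×4.19×53.0 = 27603 J
27603 J < 7038.0 + 416.3×338.0 = 147747.4 J, so not all ice melts; final T = 0 °C.
Heat left for melting: 27603 − 7038.0 = 20565.0 J
Mass melted = 20565.0 / 338.0 = 60.84 g
Ice remaining = 416.3 − 60.84 = 355.46 g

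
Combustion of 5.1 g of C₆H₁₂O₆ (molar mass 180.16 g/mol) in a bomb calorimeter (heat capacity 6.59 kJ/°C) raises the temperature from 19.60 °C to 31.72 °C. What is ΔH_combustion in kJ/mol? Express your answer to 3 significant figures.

ΔT = 31.72 − 19.60 = 12.12 °C
q_cal = C_cal × ΔT = 6.59 × 12.12 = 79.8708 kJ
n = 5.1 / 180.16 = 0.02831 mol
q_rxn = −q_cal = -79.8708 kJ
ΔH = -79.8708 / 0.02831 = -2821 kJ/mol

ΔH = -2820 kJ/mol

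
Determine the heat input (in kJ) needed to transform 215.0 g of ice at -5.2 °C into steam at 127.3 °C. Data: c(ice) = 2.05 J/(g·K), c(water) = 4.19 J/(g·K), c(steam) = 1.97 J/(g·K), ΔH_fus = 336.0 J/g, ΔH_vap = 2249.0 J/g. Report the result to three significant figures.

q1 (heat ice -5.2→0.0 °C): 215.0 × 2.05 × 5.2 = 2292 J
q2 (melt at 0 °C): 215.0 × 336.0 = 72240 J
q3 (heat water 0.0→100.0 °C): 215.0 × 4.19 × 100.0 = 90085 J
q4 (vaporize at 100 °C): 215.0 × 2249.0 = 483535 J
q5 (heat steam 100.0→127.3 °C): 215.0 × 1.97 × 27.3 = 11563 J
Total: 2292 + 72240 + 90085 + 483535 + 11563 = 659715 J = 660 kJ

q = 660 kJ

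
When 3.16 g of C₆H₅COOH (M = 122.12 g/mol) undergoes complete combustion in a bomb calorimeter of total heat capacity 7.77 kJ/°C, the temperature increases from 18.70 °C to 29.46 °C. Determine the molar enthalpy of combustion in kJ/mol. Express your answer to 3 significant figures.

ΔT = 29.46 − 18.70 = 10.76 °C
q_cal = C_cal × ΔT = 7.77 × 10.76 = 83.6052 kJ
n = 3.16 / 122.12 = 0.02588 mol
q_rxn = −q_cal = -83.6052 kJ
ΔH = -83.6052 / 0.02588 = -3230 kJ/mol

ΔH = -3230 kJ/mol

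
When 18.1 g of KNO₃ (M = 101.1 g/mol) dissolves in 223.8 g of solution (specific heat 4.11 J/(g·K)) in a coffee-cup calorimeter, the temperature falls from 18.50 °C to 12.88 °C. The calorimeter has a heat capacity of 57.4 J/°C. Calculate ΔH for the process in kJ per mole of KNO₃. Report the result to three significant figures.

|ΔT| = |12.88 − 18.50| = 5.62 °C
|q_surr| = (223.8 × 4.11 + 57.4) × 5.62 = 977.218 × 5.62 = 5492 J
n(KNO₃) = 18.1 / 101.1 = 0.1790 mol
Temperature fell, so q_rxn = +|q_surr| = 5.492 kJ
ΔH = q_rxn / n = 30.68 kJ/mol

ΔH = 30.7 kJ/mol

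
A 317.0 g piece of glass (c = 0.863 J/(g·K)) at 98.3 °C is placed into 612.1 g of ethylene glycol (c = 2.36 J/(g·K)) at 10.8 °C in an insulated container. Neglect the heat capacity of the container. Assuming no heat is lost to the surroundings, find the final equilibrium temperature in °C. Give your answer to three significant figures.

T_f = 24.7 °C

Heat lost by glass = heat gained by ethylene glycol.
(317.0)(0.863)(98.3 − T) = (612.1)(2.36)(T − 10.8)
273.571 (98.3 − T) = 1444.556 (T − 10.8)
26892 − 273.571 T = 1444.556 T − 15601
42493 = 1718.127 T
T = 24.73 °C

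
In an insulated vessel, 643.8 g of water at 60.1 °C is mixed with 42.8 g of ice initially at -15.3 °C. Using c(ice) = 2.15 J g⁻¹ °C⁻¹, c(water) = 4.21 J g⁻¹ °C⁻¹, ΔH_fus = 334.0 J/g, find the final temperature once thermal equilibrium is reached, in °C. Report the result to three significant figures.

T_f = 50.9 °C

Heat to bring ice to 0 °C and melt it: q₁ = 42.8×2.15×15.3 + 42.8×334.0 = 15703 J
Heat the water can supply cooling to 0 °C: 643.8×4.21×60.1 = 162895 J > q₁, so all ice melts.
Energy balance: 643.8×4.21×(60.1 − T) = 15703 + 42.8×4.21×(T − 0)
2710.398(60.1 − T) = 15703 + 180.188 T
162895 − 15703 = 2890.586 T
T = 147192 / 2890.586 = 50.92 °C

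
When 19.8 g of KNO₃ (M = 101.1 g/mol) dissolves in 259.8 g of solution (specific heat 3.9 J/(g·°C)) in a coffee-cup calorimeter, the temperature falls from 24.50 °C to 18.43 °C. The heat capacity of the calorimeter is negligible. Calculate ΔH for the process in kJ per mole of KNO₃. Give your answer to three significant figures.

|ΔT| = |18.43 − 24.50| = 6.07 °C
|q_surr| = (259.8 × 3.9) × 6.07 = 1013.22 × 6.07 = 6150 J
n(KNO₃) = 19.8 / 101.1 = 0.1958 mol
Temperature fell, so q_rxn = +|q_surr| = 6.150 kJ
ΔH = q_rxn / n = 31.41 kJ/mol

ΔH = 31.4 kJ/mol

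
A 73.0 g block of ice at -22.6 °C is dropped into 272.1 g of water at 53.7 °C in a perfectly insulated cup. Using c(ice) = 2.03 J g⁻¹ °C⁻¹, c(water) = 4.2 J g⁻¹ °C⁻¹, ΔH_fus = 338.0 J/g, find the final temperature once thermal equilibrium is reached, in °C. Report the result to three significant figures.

T_f = 23.0 °C

Heat to bring ice to 0 °C and melt it: q₁ = 73.0×2.03×22.6 + 73.0×338.0 = 28023 J
Heat the water can supply cooling to 0 °C: 272.1×4.2×53.7 = 61369.4 J > q₁, so all ice melts.
Energy balance: 272.1×4.2×(53.7 − T) = 28023 + 73.0×4.2×(T − 0)
1142.82(53.7 − T) = 28023 + 306.6 T
61369.4 − 28023 = 1449.42 T
T = 33346.4 / 1449.42 = 23.01 °C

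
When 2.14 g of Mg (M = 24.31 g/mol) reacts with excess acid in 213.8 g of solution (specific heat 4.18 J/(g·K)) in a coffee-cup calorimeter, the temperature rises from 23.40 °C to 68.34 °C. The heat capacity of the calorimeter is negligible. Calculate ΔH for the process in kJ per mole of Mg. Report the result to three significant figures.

|ΔT| = |68.34 − 23.40| = 44.94 °C
|q_surr| = (213.8 × 4.18) × 44.94 = 893.684 × 44.94 = 40160 J
n(Mg) = 2.14 / 24.31 = 0.08803 mol
Temperature rose, so q_rxn = −|q_surr| = -40.16 kJ
ΔH = q_rxn / n = -456.2 kJ/mol

ΔH = -456 kJ/mol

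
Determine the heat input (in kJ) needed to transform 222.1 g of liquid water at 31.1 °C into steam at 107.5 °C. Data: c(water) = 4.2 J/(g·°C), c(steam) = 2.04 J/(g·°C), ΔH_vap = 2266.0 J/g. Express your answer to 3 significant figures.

q1 (heat water 31.1→100.0 °C): 222.1 × 4.2 × 68.9 = 64271 J
q2 (vaporize at 100 °C): 222.1 × 2266.0 = 503279 J
q3 (heat steam 100.0→107.5 °C): 222.1 × 2.04 × 7.5 = 3398 J
Total: 64271 + 503279 + 3398 = 570948 J = 571 kJ

q = 571 kJ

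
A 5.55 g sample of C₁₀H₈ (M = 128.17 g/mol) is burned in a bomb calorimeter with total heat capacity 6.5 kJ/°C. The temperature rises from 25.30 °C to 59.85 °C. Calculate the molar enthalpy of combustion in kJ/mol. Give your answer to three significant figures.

ΔH = -5190 kJ/mol

ΔT = 59.85 − 25.30 = 34.55 °C
q_cal = C_cal × ΔT = 6.5 × 34.55 = 224.575 kJ
n = 5.55 / 128.17 = 0.04330 mol
q_rxn = −q_cal = -224.575 kJ
ΔH = -224.575 / 0.04330 = -5186 kJ/mol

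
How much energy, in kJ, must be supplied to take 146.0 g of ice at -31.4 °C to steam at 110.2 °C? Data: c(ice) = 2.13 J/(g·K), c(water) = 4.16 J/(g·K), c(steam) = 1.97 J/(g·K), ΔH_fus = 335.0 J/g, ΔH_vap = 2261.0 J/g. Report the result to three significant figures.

q1 (heat ice -31.4→0.0 °C): 146.0 × 2.13 × 31.4 = 9765 J
q2 (melt at 0 °C): 146.0 × 335.0 = 48910 J
q3 (heat water 0.0→100.0 °C): 146.0 × 4.16 × 100.0 = 60736 J
q4 (vaporize at 100 °C): 146.0 × 2261.0 = 330106 J
q5 (heat steam 100.0→110.2 °C): 146.0 × 1.97 × 10.2 = 2934 J
Total: 9765 + 48910 + 60736 + 330106 + 2934 = 452451 J = 452 kJ

q = 452 kJ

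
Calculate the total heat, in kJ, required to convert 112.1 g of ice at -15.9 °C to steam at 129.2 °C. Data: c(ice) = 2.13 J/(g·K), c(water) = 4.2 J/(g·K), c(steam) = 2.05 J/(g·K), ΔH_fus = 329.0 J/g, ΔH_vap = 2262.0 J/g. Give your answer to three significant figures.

q = 348 kJ

q1 (heat ice -15.9→0.0 °C): 112.1 × 2.13 × 15.9 = 3796 J
q2 (melt at 0 °C): 112.1 × 329.0 = 36881 J
q3 (heat water 0.0→100.0 °C): 112.1 × 4.2 × 100.0 = 47082 J
q4 (vaporize at 100 °C): 112.1 × 2262.0 = 253570 J
q5 (heat steam 100.0→129.2 °C): 112.1 × 2.05 × 29.2 = 6710 J
Total: 3796 + 36881 + 47082 + 253570 + 6710 = 348039 J = 348 kJ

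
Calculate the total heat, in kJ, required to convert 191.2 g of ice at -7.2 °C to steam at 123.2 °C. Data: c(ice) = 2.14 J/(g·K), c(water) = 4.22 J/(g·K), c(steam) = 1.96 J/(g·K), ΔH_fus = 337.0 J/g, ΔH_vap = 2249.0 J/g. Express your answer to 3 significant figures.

q1 (heat ice -7.2→0.0 °C): 191.2 × 2.14 × 7.2 = 2946 J
q2 (melt at 0 °C): 191.2 × 337.0 = 64434 J
q3 (heat water 0.0→100.0 °C): 191.2 × 4.22 × 100.0 = 80686 J
q4 (vaporize at 100 °C): 191.2 × 2249.0 = 430009 J
q5 (heat steam 100.0→123.2 °C): 191.2 × 1.96 × 23.2 = 8694 J
Total: 2946 + 64434 + 80686 + 430009 + 8694 = 586769 J = 587 kJ

q = 587 kJ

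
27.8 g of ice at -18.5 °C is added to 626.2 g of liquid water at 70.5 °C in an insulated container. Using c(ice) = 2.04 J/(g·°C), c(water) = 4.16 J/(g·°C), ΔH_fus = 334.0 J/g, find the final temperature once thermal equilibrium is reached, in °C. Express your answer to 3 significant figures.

T_f = 63.7 °C

Heat to bring ice to 0 °C and melt it: q₁ = 27.8×2.04×18.5 + 27.8×334.0 = 10334 J
Heat the water can supply cooling to 0 °C: 626.2×4.16×70.5 = 183652 J > q₁, so all ice melts.
Energy balance: 626.2×4.16×(70.5 − T) = 10334 + 27.8×4.16×(T − 0)
2604.992(70.5 − T) = 10334 + 115.648 T
183652 − 10334 = 2720.640 T
T = 173318 / 2720.640 = 63.70 °C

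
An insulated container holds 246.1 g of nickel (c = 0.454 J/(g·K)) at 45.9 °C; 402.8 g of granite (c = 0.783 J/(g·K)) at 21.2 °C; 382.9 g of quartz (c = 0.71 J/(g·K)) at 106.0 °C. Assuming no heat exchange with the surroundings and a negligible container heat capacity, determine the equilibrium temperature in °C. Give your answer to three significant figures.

T_f = 58.1 °C

Σ mᵢcᵢ(T − Tᵢ) = 0  ⇒  T = Σ mᵢcᵢTᵢ / Σ mᵢcᵢ
Σ mᵢcᵢ = 246.1×0.454 + 402.8×0.783 + 382.9×0.71 = 698.9808
Σ mᵢcᵢTᵢ = 111.7294×45.9 + 315.3924×21.2 + 271.859×106.0 = 40632
T = 40632 / 698.9808 = 58.13 °C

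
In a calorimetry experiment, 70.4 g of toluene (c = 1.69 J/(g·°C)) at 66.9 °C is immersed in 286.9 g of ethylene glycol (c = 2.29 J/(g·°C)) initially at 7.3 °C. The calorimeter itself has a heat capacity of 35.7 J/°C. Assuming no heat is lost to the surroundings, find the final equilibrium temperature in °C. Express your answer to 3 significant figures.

T_f = 16.0 °C

Heat lost by toluene = heat gained by ethylene glycol + calorimeter.
(70.4)(1.69)(66.9 − T) = [(286.9)(2.29) + 35.7](T − 7.3)
118.976 (66.9 − T) = 692.701 (T − 7.3)
7959.5 − 118.976 T = 692.701 T − 5056.7
13016.2 = 811.677 T
T = 16.04 °C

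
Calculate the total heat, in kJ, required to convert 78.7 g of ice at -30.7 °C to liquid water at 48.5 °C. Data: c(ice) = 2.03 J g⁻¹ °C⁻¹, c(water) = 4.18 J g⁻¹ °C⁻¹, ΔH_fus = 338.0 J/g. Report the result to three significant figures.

q = 47.5 kJ

q1 (heat ice -30.7→0.0 °C): 78.7 × 2.03 × 30.7 = 4905 J
q2 (melt at 0 °C): 78.7 × 338.0 = 26601 J
q3 (heat water 0.0→48.5 °C): 78.7 × 4.18 × 48.5 = 15955 J
Total: 4905 + 26601 + 15955 = 47461 J = 47.5 kJ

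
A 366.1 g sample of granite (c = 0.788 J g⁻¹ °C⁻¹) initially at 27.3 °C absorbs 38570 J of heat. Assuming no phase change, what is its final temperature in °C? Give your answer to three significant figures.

T_f = 161 °C

ΔT = q / (m c) = 38570 / (366.1 × 0.788) = 133.7 °C
T_f = 27.3 + 133.7 = 161.0 °C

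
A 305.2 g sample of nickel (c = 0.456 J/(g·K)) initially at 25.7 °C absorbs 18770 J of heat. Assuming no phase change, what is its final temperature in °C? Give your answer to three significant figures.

T_f = 161 °C

ΔT = q / (m c) = 18770 / (305.2 × 0.456) = 134.9 °C
T_f = 25.7 + 134.9 = 160.6 °C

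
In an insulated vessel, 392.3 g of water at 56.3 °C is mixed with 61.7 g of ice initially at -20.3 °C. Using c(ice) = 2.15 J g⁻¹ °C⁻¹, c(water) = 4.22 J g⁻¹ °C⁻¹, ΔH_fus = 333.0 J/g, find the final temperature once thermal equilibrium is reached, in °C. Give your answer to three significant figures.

Heat to bring ice to 0 °C and melt it: q₁ = 61.7×2.15×20.3 + 61.7×333.0 = 23239 J
Heat the water can supply cooling to 0 °C: 392.3×4.22×56.3 = 93205.0 J > q₁, so all ice melts.
Energy balance: 392.3×4.22×(56.3 − T) = 23239 + 61.7×4.22×(T − 0)
1655.506(56.3 − T) = 23239 + 260.374 T
93205.0 − 23239 = 1915.880 T
T = 69966.0 / 1915.880 = 36.52 °C

T_f = 36.5 °C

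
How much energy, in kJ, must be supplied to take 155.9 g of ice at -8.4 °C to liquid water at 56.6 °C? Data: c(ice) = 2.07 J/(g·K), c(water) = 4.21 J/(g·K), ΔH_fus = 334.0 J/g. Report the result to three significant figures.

q1 (heat ice -8.4→0.0 °C): 155.9 × 2.07 × 8.4 = 2711 J
q2 (melt at 0 °C): 155.9 × 334.0 = 52071 J
q3 (heat water 0.0→56.6 °C): 155.9 × 4.21 × 56.6 = 37149 J
Total: 2711 + 52071 + 37149 = 91931 J = 91.9 kJ

q = 91.9 kJ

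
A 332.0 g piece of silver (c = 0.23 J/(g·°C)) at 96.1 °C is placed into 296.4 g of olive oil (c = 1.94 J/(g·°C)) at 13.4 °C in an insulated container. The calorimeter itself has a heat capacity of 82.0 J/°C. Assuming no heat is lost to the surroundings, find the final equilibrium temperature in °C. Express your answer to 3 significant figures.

Heat lost by silver = heat gained by olive oil + calorimeter.
(332.0)(0.23)(96.1 − T) = [(296.4)(1.94) + 82.0](T − 13.4)
76.36 (96.1 − T) = 657.016 (T − 13.4)
7338.2 − 76.36 T = 657.016 T − 8804.0
16142.2 = 733.376 T
T = 22.01 °C

T_f = 22.0 °C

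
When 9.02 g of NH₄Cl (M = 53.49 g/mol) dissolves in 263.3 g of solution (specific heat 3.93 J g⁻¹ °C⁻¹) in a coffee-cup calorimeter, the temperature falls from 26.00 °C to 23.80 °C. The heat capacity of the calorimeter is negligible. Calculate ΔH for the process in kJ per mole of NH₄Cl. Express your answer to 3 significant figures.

|ΔT| = |23.80 − 26.00| = 2.20 °C
|q_surr| = (263.3 × 3.93) × 2.20 = 1034.769 × 2.20 = 2276 J
n(NH₄Cl) = 9.02 / 53.49 = 0.1686 mol
Temperature fell, so q_rxn = +|q_surr| = 2.276 kJ
ΔH = q_rxn / n = 13.50 kJ/mol

ΔH = 13.5 kJ/mol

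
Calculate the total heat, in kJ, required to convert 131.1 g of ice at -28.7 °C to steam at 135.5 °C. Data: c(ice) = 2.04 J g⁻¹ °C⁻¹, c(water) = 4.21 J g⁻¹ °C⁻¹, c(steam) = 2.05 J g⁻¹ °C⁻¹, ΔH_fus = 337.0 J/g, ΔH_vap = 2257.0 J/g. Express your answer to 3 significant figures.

q1 (heat ice -28.7→0.0 °C): 131.1 × 2.04 × 28.7 = 7676 J
q2 (melt at 0 °C): 131.1 × 337.0 = 44181 J
q3 (heat water 0.0→100.0 °C): 131.1 × 4.21 × 100.0 = 55193 J
q4 (vaporize at 100 °C): 131.1 × 2257.0 = 295893 J
q5 (heat steam 100.0→135.5 °C): 131.1 × 2.05 × 35.5 = 9541 J
Total: 7676 + 44181 + 55193 + 295893 + 9541 = 412484 J = 412 kJ

q = 412 kJ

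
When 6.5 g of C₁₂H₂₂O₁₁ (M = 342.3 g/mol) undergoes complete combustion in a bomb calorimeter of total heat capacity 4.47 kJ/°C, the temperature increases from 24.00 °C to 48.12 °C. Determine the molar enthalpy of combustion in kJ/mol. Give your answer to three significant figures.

ΔH = -5680 kJ/mol

ΔT = 48.12 − 24.00 = 24.12 °C
q_cal = C_cal × ΔT = 4.47 × 24.12 = 107.8164 kJ
n = 6.5 / 342.3 = 0.01899 mol
q_rxn = −q_cal = -107.8164 kJ
ΔH = -107.8164 / 0.01899 = -5678 kJ/mol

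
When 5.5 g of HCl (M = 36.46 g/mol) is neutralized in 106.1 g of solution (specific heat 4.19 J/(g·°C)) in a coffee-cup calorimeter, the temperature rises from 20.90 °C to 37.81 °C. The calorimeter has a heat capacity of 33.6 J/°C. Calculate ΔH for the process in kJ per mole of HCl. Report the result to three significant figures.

|ΔT| = |37.81 − 20.90| = 16.91 °C
|q_surr| = (106.1 × 4.19 + 33.6) × 16.91 = 478.159 × 16.91 = 8086 J
n(HCl) = 5.5 / 36.46 = 0.1509 mol
Temperature rose, so q_rxn = −|q_surr| = -8.086 kJ
ΔH = q_rxn / n = -53.59 kJ/mol

ΔH = -53.6 kJ/mol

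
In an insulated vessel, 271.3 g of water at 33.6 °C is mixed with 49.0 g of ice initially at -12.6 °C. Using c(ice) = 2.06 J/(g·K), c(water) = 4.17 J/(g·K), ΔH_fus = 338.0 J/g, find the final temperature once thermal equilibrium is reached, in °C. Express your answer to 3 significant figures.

Heat to bring ice to 0 °C and melt it: q₁ = 49.0×2.06×12.6 + 49.0×338.0 = 17834 J
Heat the water can supply cooling to 0 °C: 271.3×4.17×33.6 = 38012.4 J > q₁, so all ice melts.
Energy balance: 271.3×4.17×(33.6 − T) = 17834 + 49.0×4.17×(T − 0)
1131.321(33.6 − T) = 17834 + 204.33 T
38012.4 − 17834 = 1335.651 T
T = 20178.4 / 1335.651 = 15.11 °C

T_f = 15.1 °C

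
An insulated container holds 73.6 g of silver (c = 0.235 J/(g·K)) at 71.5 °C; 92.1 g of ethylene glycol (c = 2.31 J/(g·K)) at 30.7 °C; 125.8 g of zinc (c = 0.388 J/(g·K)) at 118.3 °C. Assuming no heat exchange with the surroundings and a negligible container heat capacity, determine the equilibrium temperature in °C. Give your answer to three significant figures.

Σ mᵢcᵢ(T − Tᵢ) = 0  ⇒  T = Σ mᵢcᵢTᵢ / Σ mᵢcᵢ
Σ mᵢcᵢ = 73.6×0.235 + 92.1×2.31 + 125.8×0.388 = 278.8574
Σ mᵢcᵢTᵢ = 17.296×71.5 + 212.751×30.7 + 48.8104×118.3 = 13542
T = 13542 / 278.8574 = 48.56 °C

T_f = 48.6 °C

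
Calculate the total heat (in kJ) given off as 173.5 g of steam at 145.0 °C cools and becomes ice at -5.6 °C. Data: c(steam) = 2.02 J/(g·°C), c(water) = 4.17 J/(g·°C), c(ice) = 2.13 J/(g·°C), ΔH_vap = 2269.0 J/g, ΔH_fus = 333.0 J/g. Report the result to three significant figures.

q1 (cool steam 145.0→100 °C): 173.5 × 2.02 × 45.0 = 15771 J
q2 (condense at 100 °C): 173.5 × 2269.0 = 393672 J
q3 (cool water 100→0 °C): 173.5 × 4.17 × 100.0 = 72350 J
q4 (freeze at 0 °C): 173.5 × 333.0 = 57776 J
q5 (cool ice 0→-5.6 °C): 173.5 × 2.13 × 5.6 = 2070 J
Total: 15771 + 393672 + 72350 + 57776 + 2070 = 541639 J = 542 kJ

q = 542 kJ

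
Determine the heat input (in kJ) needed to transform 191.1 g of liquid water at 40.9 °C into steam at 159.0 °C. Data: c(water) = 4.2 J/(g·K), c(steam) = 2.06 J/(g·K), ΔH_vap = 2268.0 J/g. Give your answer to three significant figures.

q = 504 kJ

q1 (heat water 40.9→100.0 °C): 191.1 × 4.2 × 59.1 = 47435 J
q2 (vaporize at 100 °C): 191.1 × 2268.0 = 433415 J
q3 (heat steam 100.0→159.0 °C): 191.1 × 2.06 × 59.0 = 23226 J
Total: 47435 + 433415 + 23226 = 504076 J = 504 kJ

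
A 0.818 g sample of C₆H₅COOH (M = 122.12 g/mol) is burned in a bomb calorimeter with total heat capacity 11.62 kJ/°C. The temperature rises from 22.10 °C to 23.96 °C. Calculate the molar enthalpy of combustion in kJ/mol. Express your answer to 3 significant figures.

ΔH = -3230 kJ/mol

ΔT = 23.96 − 22.10 = 1.86 °C
q_cal = C_cal × ΔT = 11.62 × 1.86 = 21.6132 kJ
n = 0.818 / 122.12 = 0.006698 mol
q_rxn = −q_cal = -21.6132 kJ
ΔH = -21.6132 / 0.006698 = -3227 kJ/mol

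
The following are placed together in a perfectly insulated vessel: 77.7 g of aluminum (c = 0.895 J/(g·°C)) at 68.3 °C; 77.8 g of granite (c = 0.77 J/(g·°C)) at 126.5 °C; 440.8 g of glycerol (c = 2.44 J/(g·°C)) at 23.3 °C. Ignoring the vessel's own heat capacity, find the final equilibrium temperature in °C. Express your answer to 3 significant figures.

T_f = 31.0 °C

Σ mᵢcᵢ(T − Tᵢ) = 0  ⇒  T = Σ mᵢcᵢTᵢ / Σ mᵢcᵢ
Σ mᵢcᵢ = 77.7×0.895 + 77.8×0.77 + 440.8×2.44 = 1204.9995
Σ mᵢcᵢTᵢ = 69.5415×68.3 + 59.906×126.5 + 1075.552×23.3 = 37388
T = 37388 / 1204.9995 = 31.03 °C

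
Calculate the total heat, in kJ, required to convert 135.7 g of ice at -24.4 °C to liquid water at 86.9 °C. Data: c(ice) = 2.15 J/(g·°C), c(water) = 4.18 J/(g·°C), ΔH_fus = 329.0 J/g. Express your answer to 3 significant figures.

q = 101 kJ

q1 (heat ice -24.4→0.0 °C): 135.7 × 2.15 × 24.4 = 7119 J
q2 (melt at 0 °C): 135.7 × 329.0 = 44645 J
q3 (heat water 0.0→86.9 °C): 135.7 × 4.18 × 86.9 = 49292 J
Total: 7119 + 44645 + 49292 = 101056 J = 101 kJ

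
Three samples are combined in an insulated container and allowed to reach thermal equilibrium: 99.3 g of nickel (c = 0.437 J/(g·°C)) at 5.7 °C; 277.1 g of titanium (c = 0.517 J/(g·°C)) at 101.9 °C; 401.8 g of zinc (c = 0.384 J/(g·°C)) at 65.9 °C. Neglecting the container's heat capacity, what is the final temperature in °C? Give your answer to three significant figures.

T_f = 73.4 °C

Σ mᵢcᵢ(T − Tᵢ) = 0  ⇒  T = Σ mᵢcᵢTᵢ / Σ mᵢcᵢ
Σ mᵢcᵢ = 99.3×0.437 + 277.1×0.517 + 401.8×0.384 = 340.9460
Σ mᵢcᵢTᵢ = 43.3941×5.7 + 143.2607×101.9 + 154.2912×65.9 = 25013
T = 25013 / 340.9460 = 73.36 °C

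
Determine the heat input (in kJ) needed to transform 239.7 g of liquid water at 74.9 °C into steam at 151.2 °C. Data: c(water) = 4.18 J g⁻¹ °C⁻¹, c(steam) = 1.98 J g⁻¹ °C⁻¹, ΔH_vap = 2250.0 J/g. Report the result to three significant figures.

q = 589 kJ

q1 (heat water 74.9→100.0 °C): 239.7 × 4.18 × 25.1 = 25149 J
q2 (vaporize at 100 °C): 239.7 × 2250.0 = 539325 J
q3 (heat steam 100.0→151.2 °C): 239.7 × 1.98 × 51.2 = 24300 J
Total: 25149 + 539325 + 24300 = 588774 J = 589 kJ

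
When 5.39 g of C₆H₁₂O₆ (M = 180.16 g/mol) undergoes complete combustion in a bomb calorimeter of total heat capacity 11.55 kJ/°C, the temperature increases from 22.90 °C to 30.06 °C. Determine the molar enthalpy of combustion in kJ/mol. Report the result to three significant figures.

ΔT = 30.06 − 22.90 = 7.16 °C
q_cal = C_cal × ΔT = 11.55 × 7.16 = 82.698 kJ
n = 5.39 / 180.16 = 0.02992 mol
q_rxn = −q_cal = -82.698 kJ
ΔH = -82.698 / 0.02992 = -2764 kJ/mol

ΔH = -2760 kJ/mol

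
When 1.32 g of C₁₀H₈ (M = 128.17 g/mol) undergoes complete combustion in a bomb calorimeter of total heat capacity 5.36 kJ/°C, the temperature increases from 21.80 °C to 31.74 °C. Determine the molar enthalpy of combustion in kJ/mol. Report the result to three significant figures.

ΔH = -5170 kJ/mol

ΔT = 31.74 − 21.80 = 9.94 °C
q_cal = C_cal × ΔT = 5.36 × 9.94 = 53.2784 kJ
n = 1.32 / 128.17 = 0.01030 mol
q_rxn = −q_cal = -53.2784 kJ
ΔH = -53.2784 / 0.01030 = -5173 kJ/mol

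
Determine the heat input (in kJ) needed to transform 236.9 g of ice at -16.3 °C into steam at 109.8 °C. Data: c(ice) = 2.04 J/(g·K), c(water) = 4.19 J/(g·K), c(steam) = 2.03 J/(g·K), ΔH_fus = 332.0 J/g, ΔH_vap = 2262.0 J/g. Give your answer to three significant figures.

q = 726 kJ

q1 (heat ice -16.3→0.0 °C): 236.9 × 2.04 × 16.3 = 7877 J
q2 (melt at 0 °C): 236.9 × 332.0 = 78651 J
q3 (heat water 0.0→100.0 °C): 236.9 × 4.19 × 100.0 = 99261 J
q4 (vaporize at 100 °C): 236.9 × 2262.0 = 535868 J
q5 (heat steam 100.0→109.8 °C): 236.9 × 2.03 × 9.8 = 4713 J
Total: 7877 + 78651 + 99261 + 535868 + 4713 = 726370 J = 726 kJ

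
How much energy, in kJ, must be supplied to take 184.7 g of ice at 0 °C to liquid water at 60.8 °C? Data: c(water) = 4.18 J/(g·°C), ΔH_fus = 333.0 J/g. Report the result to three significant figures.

q1 (melt at 0 °C): 184.7 × 333.0 = 61505 J
q2 (heat water 0.0→60.8 °C): 184.7 × 4.18 × 60.8 = 46940 J
Total: 61505 + 46940 = 108445 J = 108 kJ

q = 108 kJ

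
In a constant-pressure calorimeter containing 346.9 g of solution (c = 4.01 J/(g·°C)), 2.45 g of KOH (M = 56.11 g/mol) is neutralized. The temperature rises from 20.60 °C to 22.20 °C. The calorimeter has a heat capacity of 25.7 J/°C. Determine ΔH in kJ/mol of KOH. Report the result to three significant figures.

ΔH = -51.9 kJ/mol

|ΔT| = |22.20 − 20.60| = 1.60 °C
|q_surr| = (346.9 × 4.01 + 25.7) × 1.60 = 1416.769 × 1.60 = 2267 J
n(KOH) = 2.45 / 56.11 = 0.04366 mol
Temperature rose, so q_rxn = −|q_surr| = -2.267 kJ
ΔH = q_rxn / n = -51.92 kJ/mol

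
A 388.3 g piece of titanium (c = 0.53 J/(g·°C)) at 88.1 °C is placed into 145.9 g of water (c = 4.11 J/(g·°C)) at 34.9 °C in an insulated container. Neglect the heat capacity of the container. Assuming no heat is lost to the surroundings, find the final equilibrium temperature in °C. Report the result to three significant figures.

Heat lost by titanium = heat gained by water.
(388.3)(0.53)(88.1 − T) = (145.9)(4.11)(T − 34.9)
205.799 (88.1 − T) = 599.649 (T − 34.9)
18131 − 205.799 T = 599.649 T − 20928
39059 = 805.448 T
T = 48.49 °C

T_f = 48.5 °C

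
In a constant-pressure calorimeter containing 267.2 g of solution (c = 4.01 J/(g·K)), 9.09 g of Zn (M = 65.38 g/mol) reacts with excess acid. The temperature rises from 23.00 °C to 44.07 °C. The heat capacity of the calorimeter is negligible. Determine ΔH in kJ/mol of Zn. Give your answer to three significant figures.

|ΔT| = |44.07 − 23.00| = 21.07 °C
|q_surr| = (267.2 × 4.01) × 21.07 = 1071.472 × 21.07 = 22580 J
n(Zn) = 9.09 / 65.38 = 0.1390 mol
Temperature rose, so q_rxn = −|q_surr| = -22.58 kJ
ΔH = q_rxn / n = -162.4 kJ/mol

ΔH = -162 kJ/mol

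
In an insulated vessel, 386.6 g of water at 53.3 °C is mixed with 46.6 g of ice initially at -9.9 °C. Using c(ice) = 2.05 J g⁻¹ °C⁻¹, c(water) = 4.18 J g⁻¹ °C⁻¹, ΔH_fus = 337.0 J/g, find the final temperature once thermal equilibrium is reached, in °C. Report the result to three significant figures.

Heat to bring ice to 0 °C and melt it: q₁ = 46.6×2.05×9.9 + 46.6×337.0 = 16650 J
Heat the water can supply cooling to 0 °C: 386.6×4.18×53.3 = 86132.2 J > q₁, so all ice melts.
Energy balance: 386.6×4.18×(53.3 − T) = 16650 + 46.6×4.18×(T − 0)
1615.988(53.3 − T) = 16650 + 194.788 T
86132.2 − 16650 = 1810.776 T
T = 69482.2 / 1810.776 = 38.37 °C

T_f = 38.4 °C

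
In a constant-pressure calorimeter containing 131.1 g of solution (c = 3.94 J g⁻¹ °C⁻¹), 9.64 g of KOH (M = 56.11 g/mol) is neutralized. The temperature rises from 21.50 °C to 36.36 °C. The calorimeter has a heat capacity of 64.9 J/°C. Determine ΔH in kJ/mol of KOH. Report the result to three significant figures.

ΔH = -50.3 kJ/mol

|ΔT| = |36.36 − 21.50| = 14.86 °C
|q_surr| = (131.1 × 3.94 + 64.9) × 14.86 = 581.434 × 14.86 = 8640 J
n(KOH) = 9.64 / 56.11 = 0.1718 mol
Temperature rose, so q_rxn = −|q_surr| = -8.640 kJ
ΔH = q_rxn / n = -50.29 kJ/mol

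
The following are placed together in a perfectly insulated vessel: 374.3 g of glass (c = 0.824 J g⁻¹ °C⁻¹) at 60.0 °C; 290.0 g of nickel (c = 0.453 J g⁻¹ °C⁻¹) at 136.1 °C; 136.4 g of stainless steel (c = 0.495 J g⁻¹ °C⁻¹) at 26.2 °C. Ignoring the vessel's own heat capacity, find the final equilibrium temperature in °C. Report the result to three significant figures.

T_f = 75.2 °C

Σ mᵢcᵢ(T − Tᵢ) = 0  ⇒  T = Σ mᵢcᵢTᵢ / Σ mᵢcᵢ
Σ mᵢcᵢ = 374.3×0.824 + 290.0×0.453 + 136.4×0.495 = 507.3112
Σ mᵢcᵢTᵢ = 308.4232×60.0 + 131.37×136.1 + 67.518×26.2 = 38154
T = 38154 / 507.3112 = 75.21 °C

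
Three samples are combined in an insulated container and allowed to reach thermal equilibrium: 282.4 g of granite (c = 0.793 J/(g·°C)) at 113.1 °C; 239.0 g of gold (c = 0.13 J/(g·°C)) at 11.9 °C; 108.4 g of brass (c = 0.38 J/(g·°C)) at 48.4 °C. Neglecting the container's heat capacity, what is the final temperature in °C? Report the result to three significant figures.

Σ mᵢcᵢ(T − Tᵢ) = 0  ⇒  T = Σ mᵢcᵢTᵢ / Σ mᵢcᵢ
Σ mᵢcᵢ = 282.4×0.793 + 239.0×0.13 + 108.4×0.38 = 296.2052
Σ mᵢcᵢTᵢ = 223.9432×113.1 + 31.07×11.9 + 41.192×48.4 = 27691
T = 27691 / 296.2052 = 93.49 °C

T_f = 93.5 °C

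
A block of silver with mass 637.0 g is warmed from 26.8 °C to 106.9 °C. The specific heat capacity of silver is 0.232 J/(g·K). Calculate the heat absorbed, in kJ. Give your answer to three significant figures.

q = 11.8 kJ

q = m c ΔT = 637.0 × 0.232 × (106.9 − 26.8)
q = 637.0 × 0.232 × 80.1 = 11840 J = 11.8 kJ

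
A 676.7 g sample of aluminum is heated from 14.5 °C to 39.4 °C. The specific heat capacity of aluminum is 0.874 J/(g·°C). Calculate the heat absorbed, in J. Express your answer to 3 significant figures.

q = 14700 J

q = m c ΔT = 676.7 × 0.874 × (39.4 − 14.5)
q = 676.7 × 0.874 × 24.9 = 14730 J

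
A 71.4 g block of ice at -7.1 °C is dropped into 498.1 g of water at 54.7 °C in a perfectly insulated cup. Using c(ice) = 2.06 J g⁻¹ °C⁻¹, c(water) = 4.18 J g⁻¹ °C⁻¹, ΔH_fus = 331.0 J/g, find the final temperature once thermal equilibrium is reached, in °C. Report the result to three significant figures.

Heat to bring ice to 0 °C and melt it: q₁ = 71.4×2.06×7.1 + 71.4×331.0 = 24678 J
Heat the water can supply cooling to 0 °C: 498.1×4.18×54.7 = 113889 J > q₁, so all ice melts.
Energy balance: 498.1×4.18×(54.7 − T) = 24678 + 71.4×4.18×(T − 0)
2082.058(54.7 − T) = 24678 + 298.452 T
113889 − 24678 = 2380.510 T
T = 89211 / 2380.510 = 37.48 °C

T_f = 37.5 °C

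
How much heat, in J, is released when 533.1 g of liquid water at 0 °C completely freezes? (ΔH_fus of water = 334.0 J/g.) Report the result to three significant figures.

q = m × ΔH_fus = 533.1 × 334.0 = 178100 J

q = 178000 J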